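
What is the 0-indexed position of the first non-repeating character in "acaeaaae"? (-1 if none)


Input: acaeaaae
Character frequencies:
  'a': 5
  'c': 1
  'e': 2
Scanning left to right for freq == 1:
  Position 0 ('a'): freq=5, skip
  Position 1 ('c'): unique! => answer = 1

1


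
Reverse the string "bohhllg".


Input: bohhllg
Reading characters right to left:
  Position 6: 'g'
  Position 5: 'l'
  Position 4: 'l'
  Position 3: 'h'
  Position 2: 'h'
  Position 1: 'o'
  Position 0: 'b'
Reversed: gllhhob

gllhhob


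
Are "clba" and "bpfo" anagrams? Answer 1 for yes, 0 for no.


Strings: "clba", "bpfo"
Sorted first:  abcl
Sorted second: bfop
Differ at position 0: 'a' vs 'b' => not anagrams

0


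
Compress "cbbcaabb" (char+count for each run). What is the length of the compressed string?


Input: cbbcaabb
Runs:
  'c' x 1 => "c1"
  'b' x 2 => "b2"
  'c' x 1 => "c1"
  'a' x 2 => "a2"
  'b' x 2 => "b2"
Compressed: "c1b2c1a2b2"
Compressed length: 10

10


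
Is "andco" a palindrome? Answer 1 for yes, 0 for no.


Input: andco
Reversed: ocdna
  Compare pos 0 ('a') with pos 4 ('o'): MISMATCH
  Compare pos 1 ('n') with pos 3 ('c'): MISMATCH
Result: not a palindrome

0


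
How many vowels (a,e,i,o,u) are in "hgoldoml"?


Input: hgoldoml
Checking each character:
  'h' at position 0: consonant
  'g' at position 1: consonant
  'o' at position 2: vowel (running total: 1)
  'l' at position 3: consonant
  'd' at position 4: consonant
  'o' at position 5: vowel (running total: 2)
  'm' at position 6: consonant
  'l' at position 7: consonant
Total vowels: 2

2


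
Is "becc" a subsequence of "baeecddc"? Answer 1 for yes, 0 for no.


Check if "becc" is a subsequence of "baeecddc"
Greedy scan:
  Position 0 ('b'): matches sub[0] = 'b'
  Position 1 ('a'): no match needed
  Position 2 ('e'): matches sub[1] = 'e'
  Position 3 ('e'): no match needed
  Position 4 ('c'): matches sub[2] = 'c'
  Position 5 ('d'): no match needed
  Position 6 ('d'): no match needed
  Position 7 ('c'): matches sub[3] = 'c'
All 4 characters matched => is a subsequence

1


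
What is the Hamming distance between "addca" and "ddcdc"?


Comparing "addca" and "ddcdc" position by position:
  Position 0: 'a' vs 'd' => differ
  Position 1: 'd' vs 'd' => same
  Position 2: 'd' vs 'c' => differ
  Position 3: 'c' vs 'd' => differ
  Position 4: 'a' vs 'c' => differ
Total differences (Hamming distance): 4

4


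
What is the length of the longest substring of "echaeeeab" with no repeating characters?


Input: "echaeeeab"
Sliding window (track last position of each char):
  Position 0 ('e'): window [0,0] length 1 -- new best
  Position 1 ('c'): window [0,1] length 2 -- new best
  Position 2 ('h'): window [0,2] length 3 -- new best
  Position 3 ('a'): window [0,3] length 4 -- new best
  Position 4 ('e'): repeat (last at 0), move window start to 1
  Position 4 ('e'): window [1,4] length 4
  Position 5 ('e'): repeat (last at 4), move window start to 5
  Position 5 ('e'): window [5,5] length 1
  Position 6 ('e'): repeat (last at 5), move window start to 6
  Position 6 ('e'): window [6,6] length 1
  Position 7 ('a'): window [6,7] length 2
  Position 8 ('b'): window [6,8] length 3
Longest substring with no repeats: "echa" with length 4

4


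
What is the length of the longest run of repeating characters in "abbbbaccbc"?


Input: "abbbbaccbc"
Scanning for longest run:
  Position 1 ('b'): new char, reset run to 1
  Position 2 ('b'): continues run of 'b', length=2
  Position 3 ('b'): continues run of 'b', length=3
  Position 4 ('b'): continues run of 'b', length=4
  Position 5 ('a'): new char, reset run to 1
  Position 6 ('c'): new char, reset run to 1
  Position 7 ('c'): continues run of 'c', length=2
  Position 8 ('b'): new char, reset run to 1
  Position 9 ('c'): new char, reset run to 1
Longest run: 'b' with length 4

4


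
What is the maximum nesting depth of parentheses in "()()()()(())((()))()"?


Input: "()()()()(())((()))()"
Tracking depth:
  Position 0 '(': depth becomes 1
  Position 1 ')': depth becomes 0
  Position 2 '(': depth becomes 1
  Position 3 ')': depth becomes 0
  Position 4 '(': depth becomes 1
  Position 5 ')': depth becomes 0
  Position 6 '(': depth becomes 1
  Position 7 ')': depth becomes 0
  Position 8 '(': depth becomes 1
  Position 9 '(': depth becomes 2
  Position 10 ')': depth becomes 1
  Position 11 ')': depth becomes 0
  Position 12 '(': depth becomes 1
  Position 13 '(': depth becomes 2
  Position 14 '(': depth becomes 3
  Position 15 ')': depth becomes 2
  Position 16 ')': depth becomes 1
  Position 17 ')': depth becomes 0
  Position 18 '(': depth becomes 1
  Position 19 ')': depth becomes 0
Maximum depth reached: 3

3


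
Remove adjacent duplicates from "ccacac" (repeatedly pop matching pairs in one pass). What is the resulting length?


Input: ccacac
Stack-based adjacent duplicate removal:
  Read 'c': push. Stack: c
  Read 'c': matches stack top 'c' => pop. Stack: (empty)
  Read 'a': push. Stack: a
  Read 'c': push. Stack: ac
  Read 'a': push. Stack: aca
  Read 'c': push. Stack: acac
Final stack: "acac" (length 4)

4


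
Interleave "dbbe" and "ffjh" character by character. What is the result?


Interleaving "dbbe" and "ffjh":
  Position 0: 'd' from first, 'f' from second => "df"
  Position 1: 'b' from first, 'f' from second => "bf"
  Position 2: 'b' from first, 'j' from second => "bj"
  Position 3: 'e' from first, 'h' from second => "eh"
Result: dfbfbjeh

dfbfbjeh


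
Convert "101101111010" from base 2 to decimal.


Input: "101101111010" in base 2
Positional expansion:
  Digit '1' (value 1) x 2^11 = 2048
  Digit '0' (value 0) x 2^10 = 0
  Digit '1' (value 1) x 2^9 = 512
  Digit '1' (value 1) x 2^8 = 256
  Digit '0' (value 0) x 2^7 = 0
  Digit '1' (value 1) x 2^6 = 64
  Digit '1' (value 1) x 2^5 = 32
  Digit '1' (value 1) x 2^4 = 16
  Digit '1' (value 1) x 2^3 = 8
  Digit '0' (value 0) x 2^2 = 0
  Digit '1' (value 1) x 2^1 = 2
  Digit '0' (value 0) x 2^0 = 0
Sum = 2938

2938


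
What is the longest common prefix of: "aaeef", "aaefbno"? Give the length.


Words: aaeef, aaefbno
  Position 0: all 'a' => match
  Position 1: all 'a' => match
  Position 2: all 'e' => match
  Position 3: ('e', 'f') => mismatch, stop
LCP = "aae" (length 3)

3


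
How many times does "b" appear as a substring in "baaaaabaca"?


Searching for "b" in "baaaaabaca"
Scanning each position:
  Position 0: "b" => MATCH
  Position 1: "a" => no
  Position 2: "a" => no
  Position 3: "a" => no
  Position 4: "a" => no
  Position 5: "a" => no
  Position 6: "b" => MATCH
  Position 7: "a" => no
  Position 8: "c" => no
  Position 9: "a" => no
Total occurrences: 2

2


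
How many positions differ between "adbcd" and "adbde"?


Comparing "adbcd" and "adbde" position by position:
  Position 0: 'a' vs 'a' => same
  Position 1: 'd' vs 'd' => same
  Position 2: 'b' vs 'b' => same
  Position 3: 'c' vs 'd' => DIFFER
  Position 4: 'd' vs 'e' => DIFFER
Positions that differ: 2

2


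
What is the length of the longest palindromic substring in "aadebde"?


Input: "aadebde"
Checking substrings for palindromes:
  [0:2] "aa" (len 2) => palindrome
Longest palindromic substring: "aa" with length 2

2


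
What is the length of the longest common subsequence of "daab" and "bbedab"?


LCS of "daab" and "bbedab"
DP table:
           b    b    e    d    a    b
      0    0    0    0    0    0    0
  d   0    0    0    0    1    1    1
  a   0    0    0    0    1    2    2
  a   0    0    0    0    1    2    2
  b   0    1    1    1    1    2    3
LCS length = dp[4][6] = 3

3


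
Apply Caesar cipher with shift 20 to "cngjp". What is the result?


Caesar cipher: shift "cngjp" by 20
  'c' (pos 2) + 20 = pos 22 = 'w'
  'n' (pos 13) + 20 = pos 7 = 'h'
  'g' (pos 6) + 20 = pos 0 = 'a'
  'j' (pos 9) + 20 = pos 3 = 'd'
  'p' (pos 15) + 20 = pos 9 = 'j'
Result: whadj

whadj


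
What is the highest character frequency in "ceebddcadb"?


Input: ceebddcadb
Character counts:
  'a': 1
  'b': 2
  'c': 2
  'd': 3
  'e': 2
Maximum frequency: 3

3


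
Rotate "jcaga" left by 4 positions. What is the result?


Input: "jcaga", rotate left by 4
First 4 characters: "jcag"
Remaining characters: "a"
Concatenate remaining + first: "a" + "jcag" = "ajcag"

ajcag


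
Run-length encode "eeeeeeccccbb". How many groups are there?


Input: eeeeeeccccbb
Scanning for consecutive runs:
  Group 1: 'e' x 6 (positions 0-5)
  Group 2: 'c' x 4 (positions 6-9)
  Group 3: 'b' x 2 (positions 10-11)
Total groups: 3

3


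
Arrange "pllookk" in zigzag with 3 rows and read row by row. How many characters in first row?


Zigzag "pllookk" into 3 rows:
Placing characters:
  'p' => row 0
  'l' => row 1
  'l' => row 2
  'o' => row 1
  'o' => row 0
  'k' => row 1
  'k' => row 2
Rows:
  Row 0: "po"
  Row 1: "lok"
  Row 2: "lk"
First row length: 2

2


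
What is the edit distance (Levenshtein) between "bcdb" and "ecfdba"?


Computing edit distance: "bcdb" -> "ecfdba"
DP table:
           e    c    f    d    b    a
      0    1    2    3    4    5    6
  b   1    1    2    3    4    4    5
  c   2    2    1    2    3    4    5
  d   3    3    2    2    2    3    4
  b   4    4    3    3    3    2    3
Edit distance = dp[4][6] = 3

3


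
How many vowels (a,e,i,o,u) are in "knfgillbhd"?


Input: knfgillbhd
Checking each character:
  'k' at position 0: consonant
  'n' at position 1: consonant
  'f' at position 2: consonant
  'g' at position 3: consonant
  'i' at position 4: vowel (running total: 1)
  'l' at position 5: consonant
  'l' at position 6: consonant
  'b' at position 7: consonant
  'h' at position 8: consonant
  'd' at position 9: consonant
Total vowels: 1

1


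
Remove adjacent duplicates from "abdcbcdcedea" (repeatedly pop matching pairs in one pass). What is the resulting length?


Input: abdcbcdcedea
Stack-based adjacent duplicate removal:
  Read 'a': push. Stack: a
  Read 'b': push. Stack: ab
  Read 'd': push. Stack: abd
  Read 'c': push. Stack: abdc
  Read 'b': push. Stack: abdcb
  Read 'c': push. Stack: abdcbc
  Read 'd': push. Stack: abdcbcd
  Read 'c': push. Stack: abdcbcdc
  Read 'e': push. Stack: abdcbcdce
  Read 'd': push. Stack: abdcbcdced
  Read 'e': push. Stack: abdcbcdcede
  Read 'a': push. Stack: abdcbcdcedea
Final stack: "abdcbcdcedea" (length 12)

12


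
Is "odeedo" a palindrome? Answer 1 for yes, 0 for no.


Input: odeedo
Reversed: odeedo
  Compare pos 0 ('o') with pos 5 ('o'): match
  Compare pos 1 ('d') with pos 4 ('d'): match
  Compare pos 2 ('e') with pos 3 ('e'): match
Result: palindrome

1


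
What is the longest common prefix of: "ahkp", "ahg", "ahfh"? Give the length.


Words: ahkp, ahg, ahfh
  Position 0: all 'a' => match
  Position 1: all 'h' => match
  Position 2: ('k', 'g', 'f') => mismatch, stop
LCP = "ah" (length 2)

2


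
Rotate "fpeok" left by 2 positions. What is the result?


Input: "fpeok", rotate left by 2
First 2 characters: "fp"
Remaining characters: "eok"
Concatenate remaining + first: "eok" + "fp" = "eokfp"

eokfp


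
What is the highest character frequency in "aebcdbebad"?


Input: aebcdbebad
Character counts:
  'a': 2
  'b': 3
  'c': 1
  'd': 2
  'e': 2
Maximum frequency: 3

3


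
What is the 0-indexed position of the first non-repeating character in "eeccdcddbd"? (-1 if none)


Input: eeccdcddbd
Character frequencies:
  'b': 1
  'c': 3
  'd': 4
  'e': 2
Scanning left to right for freq == 1:
  Position 0 ('e'): freq=2, skip
  Position 1 ('e'): freq=2, skip
  Position 2 ('c'): freq=3, skip
  Position 3 ('c'): freq=3, skip
  Position 4 ('d'): freq=4, skip
  Position 5 ('c'): freq=3, skip
  Position 6 ('d'): freq=4, skip
  Position 7 ('d'): freq=4, skip
  Position 8 ('b'): unique! => answer = 8

8


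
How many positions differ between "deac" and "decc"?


Comparing "deac" and "decc" position by position:
  Position 0: 'd' vs 'd' => same
  Position 1: 'e' vs 'e' => same
  Position 2: 'a' vs 'c' => DIFFER
  Position 3: 'c' vs 'c' => same
Positions that differ: 1

1


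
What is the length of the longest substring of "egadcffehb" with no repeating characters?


Input: "egadcffehb"
Sliding window (track last position of each char):
  Position 0 ('e'): window [0,0] length 1 -- new best
  Position 1 ('g'): window [0,1] length 2 -- new best
  Position 2 ('a'): window [0,2] length 3 -- new best
  Position 3 ('d'): window [0,3] length 4 -- new best
  Position 4 ('c'): window [0,4] length 5 -- new best
  Position 5 ('f'): window [0,5] length 6 -- new best
  Position 6 ('f'): repeat (last at 5), move window start to 6
  Position 6 ('f'): window [6,6] length 1
  Position 7 ('e'): window [6,7] length 2
  Position 8 ('h'): window [6,8] length 3
  Position 9 ('b'): window [6,9] length 4
Longest substring with no repeats: "egadcf" with length 6

6


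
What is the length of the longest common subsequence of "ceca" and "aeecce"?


LCS of "ceca" and "aeecce"
DP table:
           a    e    e    c    c    e
      0    0    0    0    0    0    0
  c   0    0    0    0    1    1    1
  e   0    0    1    1    1    1    2
  c   0    0    1    1    2    2    2
  a   0    1    1    1    2    2    2
LCS length = dp[4][6] = 2

2


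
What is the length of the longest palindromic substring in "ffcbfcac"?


Input: "ffcbfcac"
Checking substrings for palindromes:
  [5:8] "cac" (len 3) => palindrome
  [0:2] "ff" (len 2) => palindrome
Longest palindromic substring: "cac" with length 3

3


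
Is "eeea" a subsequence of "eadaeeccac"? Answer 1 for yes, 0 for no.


Check if "eeea" is a subsequence of "eadaeeccac"
Greedy scan:
  Position 0 ('e'): matches sub[0] = 'e'
  Position 1 ('a'): no match needed
  Position 2 ('d'): no match needed
  Position 3 ('a'): no match needed
  Position 4 ('e'): matches sub[1] = 'e'
  Position 5 ('e'): matches sub[2] = 'e'
  Position 6 ('c'): no match needed
  Position 7 ('c'): no match needed
  Position 8 ('a'): matches sub[3] = 'a'
  Position 9 ('c'): no match needed
All 4 characters matched => is a subsequence

1


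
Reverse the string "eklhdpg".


Input: eklhdpg
Reading characters right to left:
  Position 6: 'g'
  Position 5: 'p'
  Position 4: 'd'
  Position 3: 'h'
  Position 2: 'l'
  Position 1: 'k'
  Position 0: 'e'
Reversed: gpdhlke

gpdhlke


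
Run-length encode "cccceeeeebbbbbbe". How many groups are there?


Input: cccceeeeebbbbbbe
Scanning for consecutive runs:
  Group 1: 'c' x 4 (positions 0-3)
  Group 2: 'e' x 5 (positions 4-8)
  Group 3: 'b' x 6 (positions 9-14)
  Group 4: 'e' x 1 (positions 15-15)
Total groups: 4

4


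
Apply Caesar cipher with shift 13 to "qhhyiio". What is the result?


Caesar cipher: shift "qhhyiio" by 13
  'q' (pos 16) + 13 = pos 3 = 'd'
  'h' (pos 7) + 13 = pos 20 = 'u'
  'h' (pos 7) + 13 = pos 20 = 'u'
  'y' (pos 24) + 13 = pos 11 = 'l'
  'i' (pos 8) + 13 = pos 21 = 'v'
  'i' (pos 8) + 13 = pos 21 = 'v'
  'o' (pos 14) + 13 = pos 1 = 'b'
Result: duulvvb

duulvvb


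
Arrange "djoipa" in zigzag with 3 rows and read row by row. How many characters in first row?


Zigzag "djoipa" into 3 rows:
Placing characters:
  'd' => row 0
  'j' => row 1
  'o' => row 2
  'i' => row 1
  'p' => row 0
  'a' => row 1
Rows:
  Row 0: "dp"
  Row 1: "jia"
  Row 2: "o"
First row length: 2

2


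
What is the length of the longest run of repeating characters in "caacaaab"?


Input: "caacaaab"
Scanning for longest run:
  Position 1 ('a'): new char, reset run to 1
  Position 2 ('a'): continues run of 'a', length=2
  Position 3 ('c'): new char, reset run to 1
  Position 4 ('a'): new char, reset run to 1
  Position 5 ('a'): continues run of 'a', length=2
  Position 6 ('a'): continues run of 'a', length=3
  Position 7 ('b'): new char, reset run to 1
Longest run: 'a' with length 3

3


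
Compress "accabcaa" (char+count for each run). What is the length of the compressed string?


Input: accabcaa
Runs:
  'a' x 1 => "a1"
  'c' x 2 => "c2"
  'a' x 1 => "a1"
  'b' x 1 => "b1"
  'c' x 1 => "c1"
  'a' x 2 => "a2"
Compressed: "a1c2a1b1c1a2"
Compressed length: 12

12


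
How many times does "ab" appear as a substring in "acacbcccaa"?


Searching for "ab" in "acacbcccaa"
Scanning each position:
  Position 0: "ac" => no
  Position 1: "ca" => no
  Position 2: "ac" => no
  Position 3: "cb" => no
  Position 4: "bc" => no
  Position 5: "cc" => no
  Position 6: "cc" => no
  Position 7: "ca" => no
  Position 8: "aa" => no
Total occurrences: 0

0


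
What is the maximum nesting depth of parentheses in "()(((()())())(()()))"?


Input: "()(((()())())(()()))"
Tracking depth:
  Position 0 '(': depth becomes 1
  Position 1 ')': depth becomes 0
  Position 2 '(': depth becomes 1
  Position 3 '(': depth becomes 2
  Position 4 '(': depth becomes 3
  Position 5 '(': depth becomes 4
  Position 6 ')': depth becomes 3
  Position 7 '(': depth becomes 4
  Position 8 ')': depth becomes 3
  Position 9 ')': depth becomes 2
  Position 10 '(': depth becomes 3
  Position 11 ')': depth becomes 2
  Position 12 ')': depth becomes 1
  Position 13 '(': depth becomes 2
  Position 14 '(': depth becomes 3
  Position 15 ')': depth becomes 2
  Position 16 '(': depth becomes 3
  Position 17 ')': depth becomes 2
  Position 18 ')': depth becomes 1
  Position 19 ')': depth becomes 0
Maximum depth reached: 4

4


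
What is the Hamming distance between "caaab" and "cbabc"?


Comparing "caaab" and "cbabc" position by position:
  Position 0: 'c' vs 'c' => same
  Position 1: 'a' vs 'b' => differ
  Position 2: 'a' vs 'a' => same
  Position 3: 'a' vs 'b' => differ
  Position 4: 'b' vs 'c' => differ
Total differences (Hamming distance): 3

3


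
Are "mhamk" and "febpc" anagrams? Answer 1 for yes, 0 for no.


Strings: "mhamk", "febpc"
Sorted first:  ahkmm
Sorted second: bcefp
Differ at position 0: 'a' vs 'b' => not anagrams

0


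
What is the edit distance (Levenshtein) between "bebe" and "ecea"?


Computing edit distance: "bebe" -> "ecea"
DP table:
           e    c    e    a
      0    1    2    3    4
  b   1    1    2    3    4
  e   2    1    2    2    3
  b   3    2    2    3    3
  e   4    3    3    2    3
Edit distance = dp[4][4] = 3

3


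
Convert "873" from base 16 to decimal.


Input: "873" in base 16
Positional expansion:
  Digit '8' (value 8) x 16^2 = 2048
  Digit '7' (value 7) x 16^1 = 112
  Digit '3' (value 3) x 16^0 = 3
Sum = 2163

2163


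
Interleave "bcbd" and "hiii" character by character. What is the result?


Interleaving "bcbd" and "hiii":
  Position 0: 'b' from first, 'h' from second => "bh"
  Position 1: 'c' from first, 'i' from second => "ci"
  Position 2: 'b' from first, 'i' from second => "bi"
  Position 3: 'd' from first, 'i' from second => "di"
Result: bhcibidi

bhcibidi


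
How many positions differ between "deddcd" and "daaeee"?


Comparing "deddcd" and "daaeee" position by position:
  Position 0: 'd' vs 'd' => same
  Position 1: 'e' vs 'a' => DIFFER
  Position 2: 'd' vs 'a' => DIFFER
  Position 3: 'd' vs 'e' => DIFFER
  Position 4: 'c' vs 'e' => DIFFER
  Position 5: 'd' vs 'e' => DIFFER
Positions that differ: 5

5


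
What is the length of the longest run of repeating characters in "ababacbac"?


Input: "ababacbac"
Scanning for longest run:
  Position 1 ('b'): new char, reset run to 1
  Position 2 ('a'): new char, reset run to 1
  Position 3 ('b'): new char, reset run to 1
  Position 4 ('a'): new char, reset run to 1
  Position 5 ('c'): new char, reset run to 1
  Position 6 ('b'): new char, reset run to 1
  Position 7 ('a'): new char, reset run to 1
  Position 8 ('c'): new char, reset run to 1
Longest run: 'a' with length 1

1


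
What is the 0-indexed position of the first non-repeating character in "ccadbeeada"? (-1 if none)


Input: ccadbeeada
Character frequencies:
  'a': 3
  'b': 1
  'c': 2
  'd': 2
  'e': 2
Scanning left to right for freq == 1:
  Position 0 ('c'): freq=2, skip
  Position 1 ('c'): freq=2, skip
  Position 2 ('a'): freq=3, skip
  Position 3 ('d'): freq=2, skip
  Position 4 ('b'): unique! => answer = 4

4


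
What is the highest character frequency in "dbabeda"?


Input: dbabeda
Character counts:
  'a': 2
  'b': 2
  'd': 2
  'e': 1
Maximum frequency: 2

2


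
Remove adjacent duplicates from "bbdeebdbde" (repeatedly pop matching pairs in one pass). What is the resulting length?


Input: bbdeebdbde
Stack-based adjacent duplicate removal:
  Read 'b': push. Stack: b
  Read 'b': matches stack top 'b' => pop. Stack: (empty)
  Read 'd': push. Stack: d
  Read 'e': push. Stack: de
  Read 'e': matches stack top 'e' => pop. Stack: d
  Read 'b': push. Stack: db
  Read 'd': push. Stack: dbd
  Read 'b': push. Stack: dbdb
  Read 'd': push. Stack: dbdbd
  Read 'e': push. Stack: dbdbde
Final stack: "dbdbde" (length 6)

6


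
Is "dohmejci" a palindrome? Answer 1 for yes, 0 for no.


Input: dohmejci
Reversed: icjemhod
  Compare pos 0 ('d') with pos 7 ('i'): MISMATCH
  Compare pos 1 ('o') with pos 6 ('c'): MISMATCH
  Compare pos 2 ('h') with pos 5 ('j'): MISMATCH
  Compare pos 3 ('m') with pos 4 ('e'): MISMATCH
Result: not a palindrome

0


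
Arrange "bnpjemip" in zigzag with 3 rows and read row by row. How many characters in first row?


Zigzag "bnpjemip" into 3 rows:
Placing characters:
  'b' => row 0
  'n' => row 1
  'p' => row 2
  'j' => row 1
  'e' => row 0
  'm' => row 1
  'i' => row 2
  'p' => row 1
Rows:
  Row 0: "be"
  Row 1: "njmp"
  Row 2: "pi"
First row length: 2

2


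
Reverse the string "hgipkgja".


Input: hgipkgja
Reading characters right to left:
  Position 7: 'a'
  Position 6: 'j'
  Position 5: 'g'
  Position 4: 'k'
  Position 3: 'p'
  Position 2: 'i'
  Position 1: 'g'
  Position 0: 'h'
Reversed: ajgkpigh

ajgkpigh


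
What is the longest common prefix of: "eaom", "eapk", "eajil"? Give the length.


Words: eaom, eapk, eajil
  Position 0: all 'e' => match
  Position 1: all 'a' => match
  Position 2: ('o', 'p', 'j') => mismatch, stop
LCP = "ea" (length 2)

2


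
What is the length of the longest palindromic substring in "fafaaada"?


Input: "fafaaada"
Checking substrings for palindromes:
  [0:3] "faf" (len 3) => palindrome
  [1:4] "afa" (len 3) => palindrome
  [3:6] "aaa" (len 3) => palindrome
  [5:8] "ada" (len 3) => palindrome
  [3:5] "aa" (len 2) => palindrome
  [4:6] "aa" (len 2) => palindrome
Longest palindromic substring: "faf" with length 3

3


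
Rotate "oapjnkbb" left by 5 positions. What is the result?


Input: "oapjnkbb", rotate left by 5
First 5 characters: "oapjn"
Remaining characters: "kbb"
Concatenate remaining + first: "kbb" + "oapjn" = "kbboapjn"

kbboapjn


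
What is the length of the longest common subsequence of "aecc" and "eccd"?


LCS of "aecc" and "eccd"
DP table:
           e    c    c    d
      0    0    0    0    0
  a   0    0    0    0    0
  e   0    1    1    1    1
  c   0    1    2    2    2
  c   0    1    2    3    3
LCS length = dp[4][4] = 3

3


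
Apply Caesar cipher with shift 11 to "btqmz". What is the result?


Caesar cipher: shift "btqmz" by 11
  'b' (pos 1) + 11 = pos 12 = 'm'
  't' (pos 19) + 11 = pos 4 = 'e'
  'q' (pos 16) + 11 = pos 1 = 'b'
  'm' (pos 12) + 11 = pos 23 = 'x'
  'z' (pos 25) + 11 = pos 10 = 'k'
Result: mebxk

mebxk


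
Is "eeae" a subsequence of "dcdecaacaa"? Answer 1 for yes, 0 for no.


Check if "eeae" is a subsequence of "dcdecaacaa"
Greedy scan:
  Position 0 ('d'): no match needed
  Position 1 ('c'): no match needed
  Position 2 ('d'): no match needed
  Position 3 ('e'): matches sub[0] = 'e'
  Position 4 ('c'): no match needed
  Position 5 ('a'): no match needed
  Position 6 ('a'): no match needed
  Position 7 ('c'): no match needed
  Position 8 ('a'): no match needed
  Position 9 ('a'): no match needed
Only matched 1/4 characters => not a subsequence

0


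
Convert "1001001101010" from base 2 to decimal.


Input: "1001001101010" in base 2
Positional expansion:
  Digit '1' (value 1) x 2^12 = 4096
  Digit '0' (value 0) x 2^11 = 0
  Digit '0' (value 0) x 2^10 = 0
  Digit '1' (value 1) x 2^9 = 512
  Digit '0' (value 0) x 2^8 = 0
  Digit '0' (value 0) x 2^7 = 0
  Digit '1' (value 1) x 2^6 = 64
  Digit '1' (value 1) x 2^5 = 32
  Digit '0' (value 0) x 2^4 = 0
  Digit '1' (value 1) x 2^3 = 8
  Digit '0' (value 0) x 2^2 = 0
  Digit '1' (value 1) x 2^1 = 2
  Digit '0' (value 0) x 2^0 = 0
Sum = 4714

4714


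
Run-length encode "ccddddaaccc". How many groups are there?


Input: ccddddaaccc
Scanning for consecutive runs:
  Group 1: 'c' x 2 (positions 0-1)
  Group 2: 'd' x 4 (positions 2-5)
  Group 3: 'a' x 2 (positions 6-7)
  Group 4: 'c' x 3 (positions 8-10)
Total groups: 4

4


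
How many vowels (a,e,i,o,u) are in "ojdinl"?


Input: ojdinl
Checking each character:
  'o' at position 0: vowel (running total: 1)
  'j' at position 1: consonant
  'd' at position 2: consonant
  'i' at position 3: vowel (running total: 2)
  'n' at position 4: consonant
  'l' at position 5: consonant
Total vowels: 2

2


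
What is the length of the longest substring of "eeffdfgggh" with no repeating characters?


Input: "eeffdfgggh"
Sliding window (track last position of each char):
  Position 0 ('e'): window [0,0] length 1 -- new best
  Position 1 ('e'): repeat (last at 0), move window start to 1
  Position 1 ('e'): window [1,1] length 1
  Position 2 ('f'): window [1,2] length 2 -- new best
  Position 3 ('f'): repeat (last at 2), move window start to 3
  Position 3 ('f'): window [3,3] length 1
  Position 4 ('d'): window [3,4] length 2
  Position 5 ('f'): repeat (last at 3), move window start to 4
  Position 5 ('f'): window [4,5] length 2
  Position 6 ('g'): window [4,6] length 3 -- new best
  Position 7 ('g'): repeat (last at 6), move window start to 7
  Position 7 ('g'): window [7,7] length 1
  Position 8 ('g'): repeat (last at 7), move window start to 8
  Position 8 ('g'): window [8,8] length 1
  Position 9 ('h'): window [8,9] length 2
Longest substring with no repeats: "dfg" with length 3

3


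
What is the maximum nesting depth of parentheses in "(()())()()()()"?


Input: "(()())()()()()"
Tracking depth:
  Position 0 '(': depth becomes 1
  Position 1 '(': depth becomes 2
  Position 2 ')': depth becomes 1
  Position 3 '(': depth becomes 2
  Position 4 ')': depth becomes 1
  Position 5 ')': depth becomes 0
  Position 6 '(': depth becomes 1
  Position 7 ')': depth becomes 0
  Position 8 '(': depth becomes 1
  Position 9 ')': depth becomes 0
  Position 10 '(': depth becomes 1
  Position 11 ')': depth becomes 0
  Position 12 '(': depth becomes 1
  Position 13 ')': depth becomes 0
Maximum depth reached: 2

2


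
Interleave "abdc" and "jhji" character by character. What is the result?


Interleaving "abdc" and "jhji":
  Position 0: 'a' from first, 'j' from second => "aj"
  Position 1: 'b' from first, 'h' from second => "bh"
  Position 2: 'd' from first, 'j' from second => "dj"
  Position 3: 'c' from first, 'i' from second => "ci"
Result: ajbhdjci

ajbhdjci


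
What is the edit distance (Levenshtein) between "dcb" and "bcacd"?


Computing edit distance: "dcb" -> "bcacd"
DP table:
           b    c    a    c    d
      0    1    2    3    4    5
  d   1    1    2    3    4    4
  c   2    2    1    2    3    4
  b   3    2    2    2    3    4
Edit distance = dp[3][5] = 4

4


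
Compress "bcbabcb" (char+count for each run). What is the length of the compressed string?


Input: bcbabcb
Runs:
  'b' x 1 => "b1"
  'c' x 1 => "c1"
  'b' x 1 => "b1"
  'a' x 1 => "a1"
  'b' x 1 => "b1"
  'c' x 1 => "c1"
  'b' x 1 => "b1"
Compressed: "b1c1b1a1b1c1b1"
Compressed length: 14

14


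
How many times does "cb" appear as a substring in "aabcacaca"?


Searching for "cb" in "aabcacaca"
Scanning each position:
  Position 0: "aa" => no
  Position 1: "ab" => no
  Position 2: "bc" => no
  Position 3: "ca" => no
  Position 4: "ac" => no
  Position 5: "ca" => no
  Position 6: "ac" => no
  Position 7: "ca" => no
Total occurrences: 0

0


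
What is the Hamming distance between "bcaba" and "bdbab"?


Comparing "bcaba" and "bdbab" position by position:
  Position 0: 'b' vs 'b' => same
  Position 1: 'c' vs 'd' => differ
  Position 2: 'a' vs 'b' => differ
  Position 3: 'b' vs 'a' => differ
  Position 4: 'a' vs 'b' => differ
Total differences (Hamming distance): 4

4


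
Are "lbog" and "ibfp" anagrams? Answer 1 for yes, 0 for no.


Strings: "lbog", "ibfp"
Sorted first:  bglo
Sorted second: bfip
Differ at position 1: 'g' vs 'f' => not anagrams

0


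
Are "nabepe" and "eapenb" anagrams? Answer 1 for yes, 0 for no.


Strings: "nabepe", "eapenb"
Sorted first:  abeenp
Sorted second: abeenp
Sorted forms match => anagrams

1


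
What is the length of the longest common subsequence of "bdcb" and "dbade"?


LCS of "bdcb" and "dbade"
DP table:
           d    b    a    d    e
      0    0    0    0    0    0
  b   0    0    1    1    1    1
  d   0    1    1    1    2    2
  c   0    1    1    1    2    2
  b   0    1    2    2    2    2
LCS length = dp[4][5] = 2

2


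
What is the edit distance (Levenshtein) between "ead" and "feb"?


Computing edit distance: "ead" -> "feb"
DP table:
           f    e    b
      0    1    2    3
  e   1    1    1    2
  a   2    2    2    2
  d   3    3    3    3
Edit distance = dp[3][3] = 3

3


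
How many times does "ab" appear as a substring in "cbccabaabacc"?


Searching for "ab" in "cbccabaabacc"
Scanning each position:
  Position 0: "cb" => no
  Position 1: "bc" => no
  Position 2: "cc" => no
  Position 3: "ca" => no
  Position 4: "ab" => MATCH
  Position 5: "ba" => no
  Position 6: "aa" => no
  Position 7: "ab" => MATCH
  Position 8: "ba" => no
  Position 9: "ac" => no
  Position 10: "cc" => no
Total occurrences: 2

2


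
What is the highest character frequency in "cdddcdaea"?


Input: cdddcdaea
Character counts:
  'a': 2
  'c': 2
  'd': 4
  'e': 1
Maximum frequency: 4

4


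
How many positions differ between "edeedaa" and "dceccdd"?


Comparing "edeedaa" and "dceccdd" position by position:
  Position 0: 'e' vs 'd' => DIFFER
  Position 1: 'd' vs 'c' => DIFFER
  Position 2: 'e' vs 'e' => same
  Position 3: 'e' vs 'c' => DIFFER
  Position 4: 'd' vs 'c' => DIFFER
  Position 5: 'a' vs 'd' => DIFFER
  Position 6: 'a' vs 'd' => DIFFER
Positions that differ: 6

6


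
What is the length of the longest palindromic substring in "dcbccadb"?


Input: "dcbccadb"
Checking substrings for palindromes:
  [1:4] "cbc" (len 3) => palindrome
  [3:5] "cc" (len 2) => palindrome
Longest palindromic substring: "cbc" with length 3

3


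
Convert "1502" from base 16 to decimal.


Input: "1502" in base 16
Positional expansion:
  Digit '1' (value 1) x 16^3 = 4096
  Digit '5' (value 5) x 16^2 = 1280
  Digit '0' (value 0) x 16^1 = 0
  Digit '2' (value 2) x 16^0 = 2
Sum = 5378

5378


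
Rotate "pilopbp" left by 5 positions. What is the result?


Input: "pilopbp", rotate left by 5
First 5 characters: "pilop"
Remaining characters: "bp"
Concatenate remaining + first: "bp" + "pilop" = "bppilop"

bppilop


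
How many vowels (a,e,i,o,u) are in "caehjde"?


Input: caehjde
Checking each character:
  'c' at position 0: consonant
  'a' at position 1: vowel (running total: 1)
  'e' at position 2: vowel (running total: 2)
  'h' at position 3: consonant
  'j' at position 4: consonant
  'd' at position 5: consonant
  'e' at position 6: vowel (running total: 3)
Total vowels: 3

3


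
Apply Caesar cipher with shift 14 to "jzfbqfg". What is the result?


Caesar cipher: shift "jzfbqfg" by 14
  'j' (pos 9) + 14 = pos 23 = 'x'
  'z' (pos 25) + 14 = pos 13 = 'n'
  'f' (pos 5) + 14 = pos 19 = 't'
  'b' (pos 1) + 14 = pos 15 = 'p'
  'q' (pos 16) + 14 = pos 4 = 'e'
  'f' (pos 5) + 14 = pos 19 = 't'
  'g' (pos 6) + 14 = pos 20 = 'u'
Result: xntpetu

xntpetu


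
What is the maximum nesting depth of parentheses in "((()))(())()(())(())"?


Input: "((()))(())()(())(())"
Tracking depth:
  Position 0 '(': depth becomes 1
  Position 1 '(': depth becomes 2
  Position 2 '(': depth becomes 3
  Position 3 ')': depth becomes 2
  Position 4 ')': depth becomes 1
  Position 5 ')': depth becomes 0
  Position 6 '(': depth becomes 1
  Position 7 '(': depth becomes 2
  Position 8 ')': depth becomes 1
  Position 9 ')': depth becomes 0
  Position 10 '(': depth becomes 1
  Position 11 ')': depth becomes 0
  Position 12 '(': depth becomes 1
  Position 13 '(': depth becomes 2
  Position 14 ')': depth becomes 1
  Position 15 ')': depth becomes 0
  Position 16 '(': depth becomes 1
  Position 17 '(': depth becomes 2
  Position 18 ')': depth becomes 1
  Position 19 ')': depth becomes 0
Maximum depth reached: 3

3


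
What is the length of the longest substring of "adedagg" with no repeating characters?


Input: "adedagg"
Sliding window (track last position of each char):
  Position 0 ('a'): window [0,0] length 1 -- new best
  Position 1 ('d'): window [0,1] length 2 -- new best
  Position 2 ('e'): window [0,2] length 3 -- new best
  Position 3 ('d'): repeat (last at 1), move window start to 2
  Position 3 ('d'): window [2,3] length 2
  Position 4 ('a'): window [2,4] length 3
  Position 5 ('g'): window [2,5] length 4 -- new best
  Position 6 ('g'): repeat (last at 5), move window start to 6
  Position 6 ('g'): window [6,6] length 1
Longest substring with no repeats: "edag" with length 4

4


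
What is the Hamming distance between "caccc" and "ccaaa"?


Comparing "caccc" and "ccaaa" position by position:
  Position 0: 'c' vs 'c' => same
  Position 1: 'a' vs 'c' => differ
  Position 2: 'c' vs 'a' => differ
  Position 3: 'c' vs 'a' => differ
  Position 4: 'c' vs 'a' => differ
Total differences (Hamming distance): 4

4


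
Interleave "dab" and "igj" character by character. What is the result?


Interleaving "dab" and "igj":
  Position 0: 'd' from first, 'i' from second => "di"
  Position 1: 'a' from first, 'g' from second => "ag"
  Position 2: 'b' from first, 'j' from second => "bj"
Result: diagbj

diagbj


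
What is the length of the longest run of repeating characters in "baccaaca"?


Input: "baccaaca"
Scanning for longest run:
  Position 1 ('a'): new char, reset run to 1
  Position 2 ('c'): new char, reset run to 1
  Position 3 ('c'): continues run of 'c', length=2
  Position 4 ('a'): new char, reset run to 1
  Position 5 ('a'): continues run of 'a', length=2
  Position 6 ('c'): new char, reset run to 1
  Position 7 ('a'): new char, reset run to 1
Longest run: 'c' with length 2

2


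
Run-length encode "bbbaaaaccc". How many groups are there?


Input: bbbaaaaccc
Scanning for consecutive runs:
  Group 1: 'b' x 3 (positions 0-2)
  Group 2: 'a' x 4 (positions 3-6)
  Group 3: 'c' x 3 (positions 7-9)
Total groups: 3

3


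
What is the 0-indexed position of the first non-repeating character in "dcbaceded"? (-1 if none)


Input: dcbaceded
Character frequencies:
  'a': 1
  'b': 1
  'c': 2
  'd': 3
  'e': 2
Scanning left to right for freq == 1:
  Position 0 ('d'): freq=3, skip
  Position 1 ('c'): freq=2, skip
  Position 2 ('b'): unique! => answer = 2

2


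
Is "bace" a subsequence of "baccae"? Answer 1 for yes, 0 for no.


Check if "bace" is a subsequence of "baccae"
Greedy scan:
  Position 0 ('b'): matches sub[0] = 'b'
  Position 1 ('a'): matches sub[1] = 'a'
  Position 2 ('c'): matches sub[2] = 'c'
  Position 3 ('c'): no match needed
  Position 4 ('a'): no match needed
  Position 5 ('e'): matches sub[3] = 'e'
All 4 characters matched => is a subsequence

1


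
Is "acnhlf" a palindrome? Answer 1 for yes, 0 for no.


Input: acnhlf
Reversed: flhnca
  Compare pos 0 ('a') with pos 5 ('f'): MISMATCH
  Compare pos 1 ('c') with pos 4 ('l'): MISMATCH
  Compare pos 2 ('n') with pos 3 ('h'): MISMATCH
Result: not a palindrome

0


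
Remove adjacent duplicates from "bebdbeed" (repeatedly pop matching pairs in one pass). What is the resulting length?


Input: bebdbeed
Stack-based adjacent duplicate removal:
  Read 'b': push. Stack: b
  Read 'e': push. Stack: be
  Read 'b': push. Stack: beb
  Read 'd': push. Stack: bebd
  Read 'b': push. Stack: bebdb
  Read 'e': push. Stack: bebdbe
  Read 'e': matches stack top 'e' => pop. Stack: bebdb
  Read 'd': push. Stack: bebdbd
Final stack: "bebdbd" (length 6)

6


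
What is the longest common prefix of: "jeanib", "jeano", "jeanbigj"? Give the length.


Words: jeanib, jeano, jeanbigj
  Position 0: all 'j' => match
  Position 1: all 'e' => match
  Position 2: all 'a' => match
  Position 3: all 'n' => match
  Position 4: ('i', 'o', 'b') => mismatch, stop
LCP = "jean" (length 4)

4


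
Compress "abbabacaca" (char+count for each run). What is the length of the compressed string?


Input: abbabacaca
Runs:
  'a' x 1 => "a1"
  'b' x 2 => "b2"
  'a' x 1 => "a1"
  'b' x 1 => "b1"
  'a' x 1 => "a1"
  'c' x 1 => "c1"
  'a' x 1 => "a1"
  'c' x 1 => "c1"
  'a' x 1 => "a1"
Compressed: "a1b2a1b1a1c1a1c1a1"
Compressed length: 18

18


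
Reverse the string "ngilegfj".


Input: ngilegfj
Reading characters right to left:
  Position 7: 'j'
  Position 6: 'f'
  Position 5: 'g'
  Position 4: 'e'
  Position 3: 'l'
  Position 2: 'i'
  Position 1: 'g'
  Position 0: 'n'
Reversed: jfgelign

jfgelign


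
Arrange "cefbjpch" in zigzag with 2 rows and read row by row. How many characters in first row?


Zigzag "cefbjpch" into 2 rows:
Placing characters:
  'c' => row 0
  'e' => row 1
  'f' => row 0
  'b' => row 1
  'j' => row 0
  'p' => row 1
  'c' => row 0
  'h' => row 1
Rows:
  Row 0: "cfjc"
  Row 1: "ebph"
First row length: 4

4


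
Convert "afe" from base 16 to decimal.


Input: "afe" in base 16
Positional expansion:
  Digit 'a' (value 10) x 16^2 = 2560
  Digit 'f' (value 15) x 16^1 = 240
  Digit 'e' (value 14) x 16^0 = 14
Sum = 2814

2814


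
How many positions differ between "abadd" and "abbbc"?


Comparing "abadd" and "abbbc" position by position:
  Position 0: 'a' vs 'a' => same
  Position 1: 'b' vs 'b' => same
  Position 2: 'a' vs 'b' => DIFFER
  Position 3: 'd' vs 'b' => DIFFER
  Position 4: 'd' vs 'c' => DIFFER
Positions that differ: 3

3


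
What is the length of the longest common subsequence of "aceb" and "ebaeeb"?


LCS of "aceb" and "ebaeeb"
DP table:
           e    b    a    e    e    b
      0    0    0    0    0    0    0
  a   0    0    0    1    1    1    1
  c   0    0    0    1    1    1    1
  e   0    1    1    1    2    2    2
  b   0    1    2    2    2    2    3
LCS length = dp[4][6] = 3

3


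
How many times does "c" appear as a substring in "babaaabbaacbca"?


Searching for "c" in "babaaabbaacbca"
Scanning each position:
  Position 0: "b" => no
  Position 1: "a" => no
  Position 2: "b" => no
  Position 3: "a" => no
  Position 4: "a" => no
  Position 5: "a" => no
  Position 6: "b" => no
  Position 7: "b" => no
  Position 8: "a" => no
  Position 9: "a" => no
  Position 10: "c" => MATCH
  Position 11: "b" => no
  Position 12: "c" => MATCH
  Position 13: "a" => no
Total occurrences: 2

2


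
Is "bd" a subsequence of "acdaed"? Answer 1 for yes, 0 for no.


Check if "bd" is a subsequence of "acdaed"
Greedy scan:
  Position 0 ('a'): no match needed
  Position 1 ('c'): no match needed
  Position 2 ('d'): no match needed
  Position 3 ('a'): no match needed
  Position 4 ('e'): no match needed
  Position 5 ('d'): no match needed
Only matched 0/2 characters => not a subsequence

0


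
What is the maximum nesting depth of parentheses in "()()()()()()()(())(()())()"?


Input: "()()()()()()()(())(()())()"
Tracking depth:
  Position 0 '(': depth becomes 1
  Position 1 ')': depth becomes 0
  Position 2 '(': depth becomes 1
  Position 3 ')': depth becomes 0
  Position 4 '(': depth becomes 1
  Position 5 ')': depth becomes 0
  Position 6 '(': depth becomes 1
  Position 7 ')': depth becomes 0
  Position 8 '(': depth becomes 1
  Position 9 ')': depth becomes 0
  Position 10 '(': depth becomes 1
  Position 11 ')': depth becomes 0
  Position 12 '(': depth becomes 1
  Position 13 ')': depth becomes 0
  Position 14 '(': depth becomes 1
  Position 15 '(': depth becomes 2
  Position 16 ')': depth becomes 1
  Position 17 ')': depth becomes 0
  Position 18 '(': depth becomes 1
  Position 19 '(': depth becomes 2
  Position 20 ')': depth becomes 1
  Position 21 '(': depth becomes 2
  Position 22 ')': depth becomes 1
  Position 23 ')': depth becomes 0
  Position 24 '(': depth becomes 1
  Position 25 ')': depth becomes 0
Maximum depth reached: 2

2
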